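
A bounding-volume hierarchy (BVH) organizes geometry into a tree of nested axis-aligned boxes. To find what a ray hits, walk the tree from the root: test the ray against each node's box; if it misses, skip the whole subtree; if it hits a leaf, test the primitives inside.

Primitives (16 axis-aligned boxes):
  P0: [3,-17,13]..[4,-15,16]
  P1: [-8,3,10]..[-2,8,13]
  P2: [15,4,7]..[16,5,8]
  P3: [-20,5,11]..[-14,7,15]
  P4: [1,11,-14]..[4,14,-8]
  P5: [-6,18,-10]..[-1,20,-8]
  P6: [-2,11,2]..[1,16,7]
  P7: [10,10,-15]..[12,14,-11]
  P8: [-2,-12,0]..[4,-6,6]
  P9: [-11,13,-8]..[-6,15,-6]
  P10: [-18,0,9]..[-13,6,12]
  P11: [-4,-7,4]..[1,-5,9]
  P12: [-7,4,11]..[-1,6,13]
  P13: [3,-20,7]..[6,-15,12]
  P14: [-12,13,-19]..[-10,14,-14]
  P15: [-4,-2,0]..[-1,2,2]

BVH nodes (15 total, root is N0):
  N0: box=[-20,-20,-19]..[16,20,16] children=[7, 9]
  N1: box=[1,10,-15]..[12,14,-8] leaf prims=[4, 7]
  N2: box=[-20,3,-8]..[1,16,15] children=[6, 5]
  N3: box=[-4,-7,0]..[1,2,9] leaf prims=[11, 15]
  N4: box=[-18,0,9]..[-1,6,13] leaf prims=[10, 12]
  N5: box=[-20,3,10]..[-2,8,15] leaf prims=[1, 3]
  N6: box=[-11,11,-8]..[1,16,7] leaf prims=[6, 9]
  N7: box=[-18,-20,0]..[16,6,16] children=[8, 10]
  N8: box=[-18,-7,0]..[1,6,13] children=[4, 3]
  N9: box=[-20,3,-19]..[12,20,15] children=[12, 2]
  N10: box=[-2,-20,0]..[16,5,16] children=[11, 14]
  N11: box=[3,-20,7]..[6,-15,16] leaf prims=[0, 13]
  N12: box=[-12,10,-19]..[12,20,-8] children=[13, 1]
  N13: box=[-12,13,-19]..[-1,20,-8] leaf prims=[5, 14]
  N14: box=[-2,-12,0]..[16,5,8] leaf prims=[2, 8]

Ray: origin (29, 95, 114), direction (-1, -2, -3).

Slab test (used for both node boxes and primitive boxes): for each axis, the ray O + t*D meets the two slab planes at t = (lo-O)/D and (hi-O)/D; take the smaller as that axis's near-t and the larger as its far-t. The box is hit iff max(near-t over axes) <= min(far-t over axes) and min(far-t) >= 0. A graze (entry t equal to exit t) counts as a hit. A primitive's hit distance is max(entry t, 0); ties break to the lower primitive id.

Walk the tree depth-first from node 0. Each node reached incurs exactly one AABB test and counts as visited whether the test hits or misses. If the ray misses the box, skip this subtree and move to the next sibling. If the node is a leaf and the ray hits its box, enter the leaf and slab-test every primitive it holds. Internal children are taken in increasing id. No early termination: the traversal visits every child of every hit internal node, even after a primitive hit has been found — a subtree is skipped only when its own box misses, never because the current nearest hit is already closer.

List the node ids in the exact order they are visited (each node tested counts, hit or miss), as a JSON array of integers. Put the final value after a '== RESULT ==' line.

Trace the traversal:
N0 x:[13,49] y:[75/2,115/2] z:[98/3,133/3] -> hit [75/2,133/3], descend [7, 9]
  N7 x:[13,47] y:[89/2,115/2] z:[98/3,38] -> miss, prune
  N9 x:[17,49] y:[75/2,46] z:[33,133/3] -> hit [75/2,133/3], descend [2, 12]
    N2 x:[28,49] y:[79/2,46] z:[33,122/3] -> hit [79/2,122/3], descend [5, 6]
      N5 x:[31,49] y:[87/2,46] z:[33,104/3] -> miss, prune
      N6 x:[28,40] y:[79/2,42] z:[107/3,122/3] -> hit [79/2,40] leaf, test {P6(miss), P9@t=40}
    N12 x:[17,41] y:[75/2,85/2] z:[122/3,133/3] -> hit [122/3,41], descend [1, 13]
      N1 x:[17,28] y:[81/2,85/2] z:[122/3,43] -> miss, prune
      N13 x:[30,41] y:[75/2,41] z:[122/3,133/3] -> hit [122/3,41] leaf, test {P5(miss), P14(miss)}

Visited [0, 7, 9, 2, 5, 6, 12, 1, 13]. Tests: 9 box, 2 leaf. Nearest: P9.

== RESULT ==
[0, 7, 9, 2, 5, 6, 12, 1, 13]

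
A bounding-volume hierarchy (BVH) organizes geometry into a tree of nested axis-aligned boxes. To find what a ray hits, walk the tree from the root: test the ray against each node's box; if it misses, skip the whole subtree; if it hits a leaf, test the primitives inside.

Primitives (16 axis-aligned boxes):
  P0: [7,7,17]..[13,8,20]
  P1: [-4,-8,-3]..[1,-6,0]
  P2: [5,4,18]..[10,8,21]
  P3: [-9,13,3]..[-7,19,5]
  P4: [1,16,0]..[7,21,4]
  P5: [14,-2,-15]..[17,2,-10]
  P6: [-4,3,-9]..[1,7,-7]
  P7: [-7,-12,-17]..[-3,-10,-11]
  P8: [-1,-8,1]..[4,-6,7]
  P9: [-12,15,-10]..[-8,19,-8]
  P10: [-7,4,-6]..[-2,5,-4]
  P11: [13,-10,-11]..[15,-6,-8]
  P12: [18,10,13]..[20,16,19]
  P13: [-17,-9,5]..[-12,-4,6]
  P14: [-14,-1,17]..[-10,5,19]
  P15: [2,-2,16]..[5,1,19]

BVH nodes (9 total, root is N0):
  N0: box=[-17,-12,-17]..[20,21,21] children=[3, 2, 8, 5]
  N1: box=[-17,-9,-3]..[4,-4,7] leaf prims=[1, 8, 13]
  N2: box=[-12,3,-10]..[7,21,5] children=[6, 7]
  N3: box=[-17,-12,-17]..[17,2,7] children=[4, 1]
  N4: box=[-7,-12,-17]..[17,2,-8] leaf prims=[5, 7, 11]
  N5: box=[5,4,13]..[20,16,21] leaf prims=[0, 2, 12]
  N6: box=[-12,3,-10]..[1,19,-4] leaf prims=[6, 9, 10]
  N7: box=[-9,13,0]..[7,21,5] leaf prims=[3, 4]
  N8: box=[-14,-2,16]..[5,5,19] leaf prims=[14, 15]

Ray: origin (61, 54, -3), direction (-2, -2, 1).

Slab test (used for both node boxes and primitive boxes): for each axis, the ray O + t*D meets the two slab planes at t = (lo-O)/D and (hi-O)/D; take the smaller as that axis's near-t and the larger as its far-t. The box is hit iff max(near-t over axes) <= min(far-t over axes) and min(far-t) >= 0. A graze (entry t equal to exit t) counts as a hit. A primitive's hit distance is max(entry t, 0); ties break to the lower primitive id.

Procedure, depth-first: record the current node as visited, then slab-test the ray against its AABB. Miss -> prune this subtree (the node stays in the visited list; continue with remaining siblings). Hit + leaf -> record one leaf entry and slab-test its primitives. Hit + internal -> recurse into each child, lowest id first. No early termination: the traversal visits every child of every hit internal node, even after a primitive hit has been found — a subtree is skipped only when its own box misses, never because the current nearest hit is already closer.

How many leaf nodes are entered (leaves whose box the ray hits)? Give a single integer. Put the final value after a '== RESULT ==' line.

Walk:
N0 x:[41/2,39] y:[33/2,33] z:[-14,24] -> hit [41/2,24], descend [2, 3, 5, 8]
  N2 x:[27,73/2] y:[33/2,51/2] z:[-7,8] -> miss, prune
  N3 x:[22,39] y:[26,33] z:[-14,10] -> miss, prune
  N5 x:[41/2,28] y:[19,25] z:[16,24] -> hit [41/2,24] leaf, test {P0(miss), P2(miss), P12@t=41/2}
  N8 x:[28,75/2] y:[49/2,28] z:[19,22] -> miss, prune

Summary -> nodes [0, 2, 3, 5, 8]; box-tests=5; leaf-entries=1; first=P12

== RESULT ==
1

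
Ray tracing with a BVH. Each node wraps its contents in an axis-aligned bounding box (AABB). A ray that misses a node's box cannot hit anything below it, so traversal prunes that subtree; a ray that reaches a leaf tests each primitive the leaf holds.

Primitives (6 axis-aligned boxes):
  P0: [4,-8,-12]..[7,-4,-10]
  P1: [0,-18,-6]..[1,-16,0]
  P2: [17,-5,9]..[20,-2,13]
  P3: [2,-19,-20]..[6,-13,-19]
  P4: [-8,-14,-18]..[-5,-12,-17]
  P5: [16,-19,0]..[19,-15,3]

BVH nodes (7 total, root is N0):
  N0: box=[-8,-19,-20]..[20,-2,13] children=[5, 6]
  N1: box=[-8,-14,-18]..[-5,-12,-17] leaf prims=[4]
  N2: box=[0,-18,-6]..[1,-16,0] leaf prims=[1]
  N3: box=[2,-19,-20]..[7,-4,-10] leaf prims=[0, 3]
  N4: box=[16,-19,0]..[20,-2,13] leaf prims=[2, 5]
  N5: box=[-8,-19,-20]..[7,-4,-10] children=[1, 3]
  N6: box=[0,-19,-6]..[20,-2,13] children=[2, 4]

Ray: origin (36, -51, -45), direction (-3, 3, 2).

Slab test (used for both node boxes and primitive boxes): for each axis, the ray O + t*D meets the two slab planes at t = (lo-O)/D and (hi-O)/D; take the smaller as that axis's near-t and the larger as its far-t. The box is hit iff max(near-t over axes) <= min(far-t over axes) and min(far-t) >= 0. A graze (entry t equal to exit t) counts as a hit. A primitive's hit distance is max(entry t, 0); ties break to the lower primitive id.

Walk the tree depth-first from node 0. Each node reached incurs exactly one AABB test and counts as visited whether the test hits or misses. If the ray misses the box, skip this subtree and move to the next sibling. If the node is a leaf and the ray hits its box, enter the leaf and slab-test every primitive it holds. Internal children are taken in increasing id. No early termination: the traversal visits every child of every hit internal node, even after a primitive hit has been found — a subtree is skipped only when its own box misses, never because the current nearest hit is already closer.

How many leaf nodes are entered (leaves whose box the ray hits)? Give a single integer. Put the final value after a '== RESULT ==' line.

Walk:
N0 x:[16/3,44/3] y:[32/3,49/3] z:[25/2,29] -> hit [25/2,44/3], descend [5, 6]
  N5 x:[29/3,44/3] y:[32/3,47/3] z:[25/2,35/2] -> hit [25/2,44/3], descend [1, 3]
    N1 x:[41/3,44/3] y:[37/3,13] z:[27/2,14] -> miss, prune
    N3 x:[29/3,34/3] y:[32/3,47/3] z:[25/2,35/2] -> miss, prune
  N6 x:[16/3,12] y:[32/3,49/3] z:[39/2,29] -> miss, prune

Visited [0, 5, 1, 3, 6]. Tests: 5 box, 0 leaf. Nearest: miss.

== RESULT ==
0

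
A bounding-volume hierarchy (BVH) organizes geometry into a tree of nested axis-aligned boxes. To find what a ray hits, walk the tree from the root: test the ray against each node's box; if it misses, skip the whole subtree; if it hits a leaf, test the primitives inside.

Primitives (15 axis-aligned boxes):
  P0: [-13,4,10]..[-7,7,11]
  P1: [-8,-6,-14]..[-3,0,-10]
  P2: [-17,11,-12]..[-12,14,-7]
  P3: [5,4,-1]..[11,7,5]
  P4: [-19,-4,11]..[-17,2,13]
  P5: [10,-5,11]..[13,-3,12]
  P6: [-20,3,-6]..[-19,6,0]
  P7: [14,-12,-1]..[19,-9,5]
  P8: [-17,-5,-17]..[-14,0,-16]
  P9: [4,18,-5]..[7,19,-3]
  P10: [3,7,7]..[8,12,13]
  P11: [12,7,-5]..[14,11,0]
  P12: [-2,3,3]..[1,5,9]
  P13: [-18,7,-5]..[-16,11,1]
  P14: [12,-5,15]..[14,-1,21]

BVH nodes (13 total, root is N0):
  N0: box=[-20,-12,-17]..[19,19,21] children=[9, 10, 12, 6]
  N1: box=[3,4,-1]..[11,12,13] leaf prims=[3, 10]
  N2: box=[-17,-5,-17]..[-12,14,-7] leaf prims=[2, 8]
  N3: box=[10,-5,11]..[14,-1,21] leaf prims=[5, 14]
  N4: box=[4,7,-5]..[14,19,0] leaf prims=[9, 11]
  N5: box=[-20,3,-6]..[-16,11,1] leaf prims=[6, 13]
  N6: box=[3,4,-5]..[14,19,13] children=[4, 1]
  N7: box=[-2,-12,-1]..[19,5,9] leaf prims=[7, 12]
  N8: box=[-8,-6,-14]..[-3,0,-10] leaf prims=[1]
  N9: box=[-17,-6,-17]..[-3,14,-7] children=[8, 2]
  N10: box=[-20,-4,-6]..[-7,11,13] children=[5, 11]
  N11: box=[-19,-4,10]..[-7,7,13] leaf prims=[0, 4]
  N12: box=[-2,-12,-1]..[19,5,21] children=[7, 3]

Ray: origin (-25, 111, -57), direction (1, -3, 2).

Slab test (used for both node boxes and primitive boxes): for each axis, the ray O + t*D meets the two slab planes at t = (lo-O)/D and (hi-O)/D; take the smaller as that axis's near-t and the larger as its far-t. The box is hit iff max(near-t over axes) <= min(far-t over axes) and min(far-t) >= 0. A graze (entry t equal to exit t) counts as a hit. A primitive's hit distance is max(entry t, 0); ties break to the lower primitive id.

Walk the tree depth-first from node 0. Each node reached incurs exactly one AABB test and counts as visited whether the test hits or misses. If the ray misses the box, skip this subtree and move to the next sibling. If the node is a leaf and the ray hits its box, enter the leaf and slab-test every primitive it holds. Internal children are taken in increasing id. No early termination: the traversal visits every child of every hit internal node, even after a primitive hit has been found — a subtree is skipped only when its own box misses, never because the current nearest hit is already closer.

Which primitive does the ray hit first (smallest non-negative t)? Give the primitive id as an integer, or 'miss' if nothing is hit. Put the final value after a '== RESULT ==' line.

Traverse from the root:
N0 x:[5,44] y:[92/3,41] z:[20,39] -> hit [92/3,39], descend [6, 9, 10, 12]
  N6 x:[28,39] y:[92/3,107/3] z:[26,35] -> hit [92/3,35], descend [1, 4]
    N1 x:[28,36] y:[33,107/3] z:[28,35] -> hit [33,35] leaf, test {P3(miss), P10@t=33}
    N4 x:[29,39] y:[92/3,104/3] z:[26,57/2] -> miss, prune
  N9 x:[8,22] y:[97/3,39] z:[20,25] -> miss, prune
  N10 x:[5,18] y:[100/3,115/3] z:[51/2,35] -> miss, prune
  N12 x:[23,44] y:[106/3,41] z:[28,39] -> hit [106/3,39], descend [3, 7]
    N3 x:[35,39] y:[112/3,116/3] z:[34,39] -> hit [112/3,116/3] leaf, test {P5(miss), P14@t=112/3}
    N7 x:[23,44] y:[106/3,41] z:[28,33] -> miss, prune

9 AABB tests over nodes [0, 6, 1, 4, 9, 10, 12, 3, 7]; 2 leaves entered; closest P10.

== RESULT ==
10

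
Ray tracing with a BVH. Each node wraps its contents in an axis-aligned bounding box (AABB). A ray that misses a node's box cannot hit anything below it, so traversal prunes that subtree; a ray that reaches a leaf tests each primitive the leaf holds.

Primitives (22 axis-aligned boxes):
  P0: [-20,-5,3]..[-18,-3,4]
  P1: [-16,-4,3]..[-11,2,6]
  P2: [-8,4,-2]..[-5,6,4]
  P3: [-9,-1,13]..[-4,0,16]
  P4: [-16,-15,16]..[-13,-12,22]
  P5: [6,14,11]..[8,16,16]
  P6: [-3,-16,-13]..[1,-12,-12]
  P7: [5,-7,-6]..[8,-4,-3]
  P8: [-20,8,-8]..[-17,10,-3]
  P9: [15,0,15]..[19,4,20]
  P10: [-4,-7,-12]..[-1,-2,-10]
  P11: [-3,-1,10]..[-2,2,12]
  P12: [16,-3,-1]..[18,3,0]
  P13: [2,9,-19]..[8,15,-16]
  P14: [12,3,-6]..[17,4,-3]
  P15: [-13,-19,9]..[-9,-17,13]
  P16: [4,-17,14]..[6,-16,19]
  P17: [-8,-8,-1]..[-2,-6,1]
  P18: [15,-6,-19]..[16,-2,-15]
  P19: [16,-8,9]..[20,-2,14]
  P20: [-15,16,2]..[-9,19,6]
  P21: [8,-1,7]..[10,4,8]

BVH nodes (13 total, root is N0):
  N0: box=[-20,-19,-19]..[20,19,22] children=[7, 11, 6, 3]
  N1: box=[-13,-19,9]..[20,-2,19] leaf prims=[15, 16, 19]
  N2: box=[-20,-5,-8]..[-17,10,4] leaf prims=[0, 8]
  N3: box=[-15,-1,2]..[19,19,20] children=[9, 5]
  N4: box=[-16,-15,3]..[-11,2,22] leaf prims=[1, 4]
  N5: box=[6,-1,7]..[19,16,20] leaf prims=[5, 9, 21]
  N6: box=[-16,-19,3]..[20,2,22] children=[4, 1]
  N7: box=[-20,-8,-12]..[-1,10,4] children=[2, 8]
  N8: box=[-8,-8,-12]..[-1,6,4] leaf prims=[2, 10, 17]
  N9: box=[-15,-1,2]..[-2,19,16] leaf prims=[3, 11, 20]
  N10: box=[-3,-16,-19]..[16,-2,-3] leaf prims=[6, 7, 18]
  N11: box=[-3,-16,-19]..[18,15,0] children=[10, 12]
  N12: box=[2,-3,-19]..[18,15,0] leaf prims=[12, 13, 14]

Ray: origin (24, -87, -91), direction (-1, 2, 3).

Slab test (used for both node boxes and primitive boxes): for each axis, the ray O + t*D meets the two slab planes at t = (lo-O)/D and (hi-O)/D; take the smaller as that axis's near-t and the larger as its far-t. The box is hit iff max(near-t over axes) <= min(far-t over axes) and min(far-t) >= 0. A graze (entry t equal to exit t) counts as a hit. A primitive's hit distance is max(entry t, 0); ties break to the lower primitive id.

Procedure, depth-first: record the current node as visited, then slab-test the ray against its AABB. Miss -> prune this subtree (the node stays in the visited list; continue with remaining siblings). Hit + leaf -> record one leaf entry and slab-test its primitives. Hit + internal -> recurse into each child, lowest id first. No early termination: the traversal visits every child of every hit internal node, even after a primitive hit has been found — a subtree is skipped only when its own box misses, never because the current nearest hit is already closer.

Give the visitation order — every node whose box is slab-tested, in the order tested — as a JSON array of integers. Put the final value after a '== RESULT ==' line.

Walk:
N0 x:[4,44] y:[34,53] z:[24,113/3] -> hit [34,113/3], descend [3, 6, 7, 11]
  N3 x:[5,39] y:[43,53] z:[31,37] -> miss, prune
  N6 x:[4,40] y:[34,89/2] z:[94/3,113/3] -> hit [34,113/3], descend [1, 4]
    N1 x:[4,37] y:[34,85/2] z:[100/3,110/3] -> hit [34,110/3] leaf, test {P15@t=34, P16(miss), P19(miss)}
    N4 x:[35,40] y:[36,89/2] z:[94/3,113/3] -> hit [36,113/3] leaf, test {P1(miss), P4@t=37}
  N7 x:[25,44] y:[79/2,97/2] z:[79/3,95/3] -> miss, prune
  N11 x:[6,27] y:[71/2,51] z:[24,91/3] -> miss, prune

order=[0, 3, 6, 1, 4, 7, 11]  |boxes|=7  |leaves|=2  hit=P15

== RESULT ==
[0, 3, 6, 1, 4, 7, 11]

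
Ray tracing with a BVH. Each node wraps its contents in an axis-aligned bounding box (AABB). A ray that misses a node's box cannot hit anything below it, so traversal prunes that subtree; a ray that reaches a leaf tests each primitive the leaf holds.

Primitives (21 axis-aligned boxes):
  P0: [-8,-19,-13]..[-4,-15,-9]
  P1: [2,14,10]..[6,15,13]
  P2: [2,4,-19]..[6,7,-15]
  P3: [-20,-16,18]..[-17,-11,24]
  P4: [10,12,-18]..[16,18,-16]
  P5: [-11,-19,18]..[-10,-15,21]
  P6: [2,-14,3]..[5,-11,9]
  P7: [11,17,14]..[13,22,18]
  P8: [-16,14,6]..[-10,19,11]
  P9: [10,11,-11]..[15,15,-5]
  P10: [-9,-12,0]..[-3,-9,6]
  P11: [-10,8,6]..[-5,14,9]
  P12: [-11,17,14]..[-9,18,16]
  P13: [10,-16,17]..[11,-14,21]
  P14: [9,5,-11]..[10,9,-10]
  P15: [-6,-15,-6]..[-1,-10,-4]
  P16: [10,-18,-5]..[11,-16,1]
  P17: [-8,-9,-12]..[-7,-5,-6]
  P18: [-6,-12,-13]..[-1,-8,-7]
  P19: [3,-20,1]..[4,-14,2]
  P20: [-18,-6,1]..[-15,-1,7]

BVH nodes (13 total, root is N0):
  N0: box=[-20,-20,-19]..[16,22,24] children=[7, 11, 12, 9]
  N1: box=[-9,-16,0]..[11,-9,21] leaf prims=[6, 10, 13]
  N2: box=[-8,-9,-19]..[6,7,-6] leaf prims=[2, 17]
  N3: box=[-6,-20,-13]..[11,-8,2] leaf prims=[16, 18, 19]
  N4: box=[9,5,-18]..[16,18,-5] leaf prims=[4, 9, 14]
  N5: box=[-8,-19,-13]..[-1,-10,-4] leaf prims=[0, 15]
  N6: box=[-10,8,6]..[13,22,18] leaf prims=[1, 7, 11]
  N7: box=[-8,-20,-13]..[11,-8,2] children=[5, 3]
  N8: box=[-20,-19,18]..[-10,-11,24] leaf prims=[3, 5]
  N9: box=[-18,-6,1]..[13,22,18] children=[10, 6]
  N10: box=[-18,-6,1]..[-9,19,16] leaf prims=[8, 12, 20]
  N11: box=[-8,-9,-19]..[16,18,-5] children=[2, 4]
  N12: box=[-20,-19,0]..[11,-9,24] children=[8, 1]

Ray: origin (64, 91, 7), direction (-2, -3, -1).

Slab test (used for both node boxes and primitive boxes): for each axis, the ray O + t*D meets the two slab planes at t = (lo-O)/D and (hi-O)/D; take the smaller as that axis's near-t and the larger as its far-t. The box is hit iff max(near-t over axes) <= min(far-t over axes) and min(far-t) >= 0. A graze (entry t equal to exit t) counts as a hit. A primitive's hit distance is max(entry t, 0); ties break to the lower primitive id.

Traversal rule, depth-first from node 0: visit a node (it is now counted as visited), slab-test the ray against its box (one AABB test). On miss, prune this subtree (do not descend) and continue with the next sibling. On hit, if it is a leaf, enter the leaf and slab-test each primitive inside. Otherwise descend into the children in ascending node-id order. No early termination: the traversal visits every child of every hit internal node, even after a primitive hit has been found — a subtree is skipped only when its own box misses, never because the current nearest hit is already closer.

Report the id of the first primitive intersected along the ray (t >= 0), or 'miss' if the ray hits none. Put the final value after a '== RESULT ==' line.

Trace the traversal:
N0 x:[24,42] y:[23,37] z:[-17,26] -> hit [24,26], descend [7, 9, 11, 12]
  N7 x:[53/2,36] y:[33,37] z:[5,20] -> miss, prune
  N9 x:[51/2,41] y:[23,97/3] z:[-11,6] -> miss, prune
  N11 x:[24,36] y:[73/3,100/3] z:[12,26] -> hit [73/3,26], descend [2, 4]
    N2 x:[29,36] y:[28,100/3] z:[13,26] -> miss, prune
    N4 x:[24,55/2] y:[73/3,86/3] z:[12,25] -> hit [73/3,25] leaf, test {P4@t=73/3, P9(miss), P14(miss)}
  N12 x:[53/2,42] y:[100/3,110/3] z:[-17,7] -> miss, prune

7 AABB tests over nodes [0, 7, 9, 11, 2, 4, 12]; 1 leaf entered; closest P4.

== RESULT ==
4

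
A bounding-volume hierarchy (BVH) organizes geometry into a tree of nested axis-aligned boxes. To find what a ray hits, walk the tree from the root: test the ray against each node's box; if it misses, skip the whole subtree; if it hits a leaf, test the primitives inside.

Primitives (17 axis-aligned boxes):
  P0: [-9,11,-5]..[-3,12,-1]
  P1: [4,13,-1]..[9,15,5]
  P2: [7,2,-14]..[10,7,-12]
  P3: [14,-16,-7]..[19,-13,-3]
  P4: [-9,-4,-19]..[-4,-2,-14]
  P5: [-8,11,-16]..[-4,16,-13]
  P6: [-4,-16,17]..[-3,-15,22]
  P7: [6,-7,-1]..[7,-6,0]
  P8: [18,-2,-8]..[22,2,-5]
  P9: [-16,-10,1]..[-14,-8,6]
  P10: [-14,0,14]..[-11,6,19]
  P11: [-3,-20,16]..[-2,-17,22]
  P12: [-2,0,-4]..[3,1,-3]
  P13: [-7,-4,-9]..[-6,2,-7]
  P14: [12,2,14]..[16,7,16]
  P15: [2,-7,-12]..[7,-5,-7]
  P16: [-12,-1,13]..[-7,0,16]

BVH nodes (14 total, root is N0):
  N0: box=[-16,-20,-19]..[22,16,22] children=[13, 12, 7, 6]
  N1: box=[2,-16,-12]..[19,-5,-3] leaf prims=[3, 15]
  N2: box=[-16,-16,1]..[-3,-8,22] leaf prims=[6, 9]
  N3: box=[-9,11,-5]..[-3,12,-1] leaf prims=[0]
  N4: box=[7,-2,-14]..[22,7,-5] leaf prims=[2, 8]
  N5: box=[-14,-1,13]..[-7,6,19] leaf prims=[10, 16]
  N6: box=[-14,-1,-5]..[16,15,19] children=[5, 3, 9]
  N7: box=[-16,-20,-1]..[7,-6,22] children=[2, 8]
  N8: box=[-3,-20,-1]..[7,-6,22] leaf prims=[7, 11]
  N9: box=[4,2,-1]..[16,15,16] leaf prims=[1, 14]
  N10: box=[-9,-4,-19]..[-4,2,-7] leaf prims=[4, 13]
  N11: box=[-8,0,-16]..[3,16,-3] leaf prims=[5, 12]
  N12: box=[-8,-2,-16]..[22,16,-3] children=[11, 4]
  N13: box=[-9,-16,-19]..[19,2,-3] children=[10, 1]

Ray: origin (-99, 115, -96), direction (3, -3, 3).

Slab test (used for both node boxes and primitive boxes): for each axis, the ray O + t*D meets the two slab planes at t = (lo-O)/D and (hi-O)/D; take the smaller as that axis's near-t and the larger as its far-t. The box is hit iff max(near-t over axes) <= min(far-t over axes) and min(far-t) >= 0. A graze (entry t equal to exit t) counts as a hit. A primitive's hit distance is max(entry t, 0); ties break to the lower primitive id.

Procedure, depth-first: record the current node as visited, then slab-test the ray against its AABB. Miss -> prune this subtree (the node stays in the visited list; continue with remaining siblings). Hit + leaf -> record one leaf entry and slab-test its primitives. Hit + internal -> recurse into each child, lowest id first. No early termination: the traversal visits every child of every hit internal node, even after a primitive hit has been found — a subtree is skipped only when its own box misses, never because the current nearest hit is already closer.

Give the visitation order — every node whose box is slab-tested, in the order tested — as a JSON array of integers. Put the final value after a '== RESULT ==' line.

Traverse from the root:
N0 x:[83/3,121/3] y:[33,45] z:[77/3,118/3] -> hit [33,118/3], descend [6, 7, 12, 13]
  N6 x:[85/3,115/3] y:[100/3,116/3] z:[91/3,115/3] -> hit [100/3,115/3], descend [3, 5, 9]
    N3 x:[30,32] y:[103/3,104/3] z:[91/3,95/3] -> miss, prune
    N5 x:[85/3,92/3] y:[109/3,116/3] z:[109/3,115/3] -> miss, prune
    N9 x:[103/3,115/3] y:[100/3,113/3] z:[95/3,112/3] -> hit [103/3,112/3] leaf, test {P1(miss), P14@t=37}
  N7 x:[83/3,106/3] y:[121/3,45] z:[95/3,118/3] -> miss, prune
  N12 x:[91/3,121/3] y:[33,39] z:[80/3,31] -> miss, prune
  N13 x:[30,118/3] y:[113/3,131/3] z:[77/3,31] -> miss, prune

Summary -> nodes [0, 6, 3, 5, 9, 7, 12, 13]; box-tests=8; leaf-entries=1; first=P14

== RESULT ==
[0, 6, 3, 5, 9, 7, 12, 13]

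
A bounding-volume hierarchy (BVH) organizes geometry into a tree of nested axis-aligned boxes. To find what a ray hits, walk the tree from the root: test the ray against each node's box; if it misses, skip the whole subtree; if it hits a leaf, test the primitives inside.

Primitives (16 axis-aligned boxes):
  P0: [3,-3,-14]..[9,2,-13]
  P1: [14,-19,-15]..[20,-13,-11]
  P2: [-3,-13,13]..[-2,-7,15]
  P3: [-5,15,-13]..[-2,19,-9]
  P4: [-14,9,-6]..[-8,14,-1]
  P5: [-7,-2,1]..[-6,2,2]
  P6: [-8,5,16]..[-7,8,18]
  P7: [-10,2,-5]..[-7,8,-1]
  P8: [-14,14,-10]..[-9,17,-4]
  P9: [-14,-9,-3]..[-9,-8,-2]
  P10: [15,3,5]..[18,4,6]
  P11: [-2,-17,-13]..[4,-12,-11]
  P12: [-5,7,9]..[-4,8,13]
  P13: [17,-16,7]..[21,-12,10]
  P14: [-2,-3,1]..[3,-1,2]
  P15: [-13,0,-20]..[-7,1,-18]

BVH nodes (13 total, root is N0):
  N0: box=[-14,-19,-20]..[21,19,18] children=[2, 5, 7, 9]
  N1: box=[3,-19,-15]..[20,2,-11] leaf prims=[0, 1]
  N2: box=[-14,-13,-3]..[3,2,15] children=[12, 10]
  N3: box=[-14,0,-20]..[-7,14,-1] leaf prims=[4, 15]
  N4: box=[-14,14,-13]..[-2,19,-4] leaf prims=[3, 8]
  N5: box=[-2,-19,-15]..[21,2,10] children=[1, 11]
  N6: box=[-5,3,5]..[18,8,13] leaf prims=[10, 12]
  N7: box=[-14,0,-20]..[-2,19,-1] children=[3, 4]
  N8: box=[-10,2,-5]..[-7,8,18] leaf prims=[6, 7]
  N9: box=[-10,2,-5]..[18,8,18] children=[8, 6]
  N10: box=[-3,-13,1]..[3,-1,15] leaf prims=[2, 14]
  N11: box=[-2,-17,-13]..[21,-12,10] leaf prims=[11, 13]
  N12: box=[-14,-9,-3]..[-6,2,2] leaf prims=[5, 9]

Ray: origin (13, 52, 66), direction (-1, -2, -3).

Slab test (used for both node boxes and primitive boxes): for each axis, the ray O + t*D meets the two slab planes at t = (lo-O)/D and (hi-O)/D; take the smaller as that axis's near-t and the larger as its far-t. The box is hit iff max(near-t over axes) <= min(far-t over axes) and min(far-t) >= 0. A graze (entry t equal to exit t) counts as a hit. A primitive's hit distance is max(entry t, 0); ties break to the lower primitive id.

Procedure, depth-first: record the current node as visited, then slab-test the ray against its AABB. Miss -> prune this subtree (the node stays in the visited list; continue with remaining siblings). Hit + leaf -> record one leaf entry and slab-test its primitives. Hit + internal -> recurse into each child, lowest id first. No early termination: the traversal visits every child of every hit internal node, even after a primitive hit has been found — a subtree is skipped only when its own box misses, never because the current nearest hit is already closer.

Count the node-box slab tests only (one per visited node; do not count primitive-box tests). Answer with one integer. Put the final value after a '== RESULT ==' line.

Trace the traversal:
N0 x:[-8,27] y:[33/2,71/2] z:[16,86/3] -> hit [33/2,27], descend [2, 5, 7, 9]
  N2 x:[10,27] y:[25,65/2] z:[17,23] -> miss, prune
  N5 x:[-8,15] y:[25,71/2] z:[56/3,27] -> miss, prune
  N7 x:[15,27] y:[33/2,26] z:[67/3,86/3] -> hit [67/3,26], descend [3, 4]
    N3 x:[20,27] y:[19,26] z:[67/3,86/3] -> hit [67/3,26] leaf, test {P4(miss), P15(miss)}
    N4 x:[15,27] y:[33/2,19] z:[70/3,79/3] -> miss, prune
  N9 x:[-5,23] y:[22,25] z:[16,71/3] -> hit [22,23], descend [6, 8]
    N6 x:[-5,18] y:[22,49/2] z:[53/3,61/3] -> miss, prune
    N8 x:[20,23] y:[22,25] z:[16,71/3] -> hit [22,23] leaf, test {P6(miss), P7@t=67/3}

Summary -> nodes [0, 2, 5, 7, 3, 4, 9, 6, 8]; box-tests=9; leaf-entries=2; first=P7

== RESULT ==
9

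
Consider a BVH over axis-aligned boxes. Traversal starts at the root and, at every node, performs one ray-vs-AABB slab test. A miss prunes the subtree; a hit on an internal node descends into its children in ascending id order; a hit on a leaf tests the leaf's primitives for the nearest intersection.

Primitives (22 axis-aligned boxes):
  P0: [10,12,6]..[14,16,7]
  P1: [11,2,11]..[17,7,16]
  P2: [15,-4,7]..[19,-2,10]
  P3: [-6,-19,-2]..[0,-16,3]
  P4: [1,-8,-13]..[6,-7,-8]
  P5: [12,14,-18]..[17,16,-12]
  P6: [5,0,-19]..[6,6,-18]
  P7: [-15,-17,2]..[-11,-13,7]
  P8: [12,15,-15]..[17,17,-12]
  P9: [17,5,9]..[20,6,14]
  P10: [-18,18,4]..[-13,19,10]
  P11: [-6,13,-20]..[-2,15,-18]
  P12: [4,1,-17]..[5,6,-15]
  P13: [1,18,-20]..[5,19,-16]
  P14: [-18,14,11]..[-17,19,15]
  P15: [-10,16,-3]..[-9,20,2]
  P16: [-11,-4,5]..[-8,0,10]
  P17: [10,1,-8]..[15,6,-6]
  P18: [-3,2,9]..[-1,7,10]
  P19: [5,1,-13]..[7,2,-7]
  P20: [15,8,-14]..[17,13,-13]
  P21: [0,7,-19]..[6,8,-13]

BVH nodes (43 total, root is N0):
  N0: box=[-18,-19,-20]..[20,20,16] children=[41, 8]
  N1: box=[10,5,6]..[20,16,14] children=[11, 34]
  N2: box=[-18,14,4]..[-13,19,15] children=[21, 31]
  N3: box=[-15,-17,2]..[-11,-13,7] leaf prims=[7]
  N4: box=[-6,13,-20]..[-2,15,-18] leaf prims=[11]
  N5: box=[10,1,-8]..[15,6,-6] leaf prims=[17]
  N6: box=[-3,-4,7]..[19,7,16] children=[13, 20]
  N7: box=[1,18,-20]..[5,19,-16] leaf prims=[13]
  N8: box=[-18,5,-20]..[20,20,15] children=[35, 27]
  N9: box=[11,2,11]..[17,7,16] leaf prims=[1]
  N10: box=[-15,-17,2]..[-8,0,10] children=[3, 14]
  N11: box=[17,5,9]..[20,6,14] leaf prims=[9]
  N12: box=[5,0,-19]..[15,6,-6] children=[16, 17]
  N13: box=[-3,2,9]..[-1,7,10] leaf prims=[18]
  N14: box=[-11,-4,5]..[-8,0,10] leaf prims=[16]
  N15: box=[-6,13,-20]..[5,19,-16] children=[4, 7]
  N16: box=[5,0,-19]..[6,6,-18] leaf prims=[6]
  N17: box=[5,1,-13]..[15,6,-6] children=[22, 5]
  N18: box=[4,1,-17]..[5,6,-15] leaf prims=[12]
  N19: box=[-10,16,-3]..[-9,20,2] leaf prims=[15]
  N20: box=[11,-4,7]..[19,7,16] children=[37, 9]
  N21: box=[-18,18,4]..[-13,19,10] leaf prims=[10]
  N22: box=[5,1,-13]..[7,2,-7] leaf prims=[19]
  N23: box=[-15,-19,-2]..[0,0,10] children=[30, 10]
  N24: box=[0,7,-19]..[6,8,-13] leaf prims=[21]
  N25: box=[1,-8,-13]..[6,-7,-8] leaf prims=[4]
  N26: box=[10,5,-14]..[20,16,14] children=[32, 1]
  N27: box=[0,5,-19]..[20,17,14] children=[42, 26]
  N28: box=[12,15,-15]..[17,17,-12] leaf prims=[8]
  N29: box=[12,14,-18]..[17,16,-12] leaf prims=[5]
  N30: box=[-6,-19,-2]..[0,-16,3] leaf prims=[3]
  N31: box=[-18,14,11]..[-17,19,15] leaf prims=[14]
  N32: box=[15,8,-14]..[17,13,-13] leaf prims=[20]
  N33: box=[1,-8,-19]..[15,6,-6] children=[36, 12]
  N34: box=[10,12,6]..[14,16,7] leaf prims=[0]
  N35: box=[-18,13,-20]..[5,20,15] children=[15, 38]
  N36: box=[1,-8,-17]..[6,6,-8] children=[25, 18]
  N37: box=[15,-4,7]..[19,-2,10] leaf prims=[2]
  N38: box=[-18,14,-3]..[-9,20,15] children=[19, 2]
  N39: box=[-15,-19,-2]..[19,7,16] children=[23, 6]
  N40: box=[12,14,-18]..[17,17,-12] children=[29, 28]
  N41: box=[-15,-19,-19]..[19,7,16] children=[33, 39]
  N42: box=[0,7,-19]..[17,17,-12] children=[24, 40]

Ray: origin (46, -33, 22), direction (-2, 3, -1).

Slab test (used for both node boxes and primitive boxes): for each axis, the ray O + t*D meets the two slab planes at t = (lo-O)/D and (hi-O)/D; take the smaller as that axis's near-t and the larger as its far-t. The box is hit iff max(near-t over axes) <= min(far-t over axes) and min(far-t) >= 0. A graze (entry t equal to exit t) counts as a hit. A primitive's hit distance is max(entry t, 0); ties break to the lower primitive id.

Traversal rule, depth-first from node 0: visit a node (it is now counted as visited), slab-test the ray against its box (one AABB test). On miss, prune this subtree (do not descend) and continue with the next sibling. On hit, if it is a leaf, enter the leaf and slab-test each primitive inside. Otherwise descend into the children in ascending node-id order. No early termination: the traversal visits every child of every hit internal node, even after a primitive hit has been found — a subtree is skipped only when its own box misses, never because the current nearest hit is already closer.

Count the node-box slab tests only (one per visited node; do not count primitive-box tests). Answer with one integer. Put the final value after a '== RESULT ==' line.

Trace the traversal:
N0 x:[13,32] y:[14/3,53/3] z:[6,42] -> hit [13,53/3], descend [8, 41]
  N8 x:[13,32] y:[38/3,53/3] z:[7,42] -> hit [13,53/3], descend [27, 35]
    N27 x:[13,23] y:[38/3,50/3] z:[8,41] -> hit [13,50/3], descend [26, 42]
      N26 x:[13,18] y:[38/3,49/3] z:[8,36] -> hit [13,49/3], descend [1, 32]
        N1 x:[13,18] y:[38/3,49/3] z:[8,16] -> hit [13,16], descend [11, 34]
          N11 x:[13,29/2] y:[38/3,13] z:[8,13] -> hit [13,13] leaf, test {P9@t=13}
          N34 x:[16,18] y:[15,49/3] z:[15,16] -> hit [16,16] leaf, test {P0@t=16}
        N32 x:[29/2,31/2] y:[41/3,46/3] z:[35,36] -> miss, prune
      N42 x:[29/2,23] y:[40/3,50/3] z:[34,41] -> miss, prune
    N35 x:[41/2,32] y:[46/3,53/3] z:[7,42] -> miss, prune
  N41 x:[27/2,61/2] y:[14/3,40/3] z:[6,41] -> miss, prune

Visited [0, 8, 27, 26, 1, 11, 34, 32, 42, 35, 41]. Tests: 11 box, 2 leaf. Nearest: P9.

== RESULT ==
11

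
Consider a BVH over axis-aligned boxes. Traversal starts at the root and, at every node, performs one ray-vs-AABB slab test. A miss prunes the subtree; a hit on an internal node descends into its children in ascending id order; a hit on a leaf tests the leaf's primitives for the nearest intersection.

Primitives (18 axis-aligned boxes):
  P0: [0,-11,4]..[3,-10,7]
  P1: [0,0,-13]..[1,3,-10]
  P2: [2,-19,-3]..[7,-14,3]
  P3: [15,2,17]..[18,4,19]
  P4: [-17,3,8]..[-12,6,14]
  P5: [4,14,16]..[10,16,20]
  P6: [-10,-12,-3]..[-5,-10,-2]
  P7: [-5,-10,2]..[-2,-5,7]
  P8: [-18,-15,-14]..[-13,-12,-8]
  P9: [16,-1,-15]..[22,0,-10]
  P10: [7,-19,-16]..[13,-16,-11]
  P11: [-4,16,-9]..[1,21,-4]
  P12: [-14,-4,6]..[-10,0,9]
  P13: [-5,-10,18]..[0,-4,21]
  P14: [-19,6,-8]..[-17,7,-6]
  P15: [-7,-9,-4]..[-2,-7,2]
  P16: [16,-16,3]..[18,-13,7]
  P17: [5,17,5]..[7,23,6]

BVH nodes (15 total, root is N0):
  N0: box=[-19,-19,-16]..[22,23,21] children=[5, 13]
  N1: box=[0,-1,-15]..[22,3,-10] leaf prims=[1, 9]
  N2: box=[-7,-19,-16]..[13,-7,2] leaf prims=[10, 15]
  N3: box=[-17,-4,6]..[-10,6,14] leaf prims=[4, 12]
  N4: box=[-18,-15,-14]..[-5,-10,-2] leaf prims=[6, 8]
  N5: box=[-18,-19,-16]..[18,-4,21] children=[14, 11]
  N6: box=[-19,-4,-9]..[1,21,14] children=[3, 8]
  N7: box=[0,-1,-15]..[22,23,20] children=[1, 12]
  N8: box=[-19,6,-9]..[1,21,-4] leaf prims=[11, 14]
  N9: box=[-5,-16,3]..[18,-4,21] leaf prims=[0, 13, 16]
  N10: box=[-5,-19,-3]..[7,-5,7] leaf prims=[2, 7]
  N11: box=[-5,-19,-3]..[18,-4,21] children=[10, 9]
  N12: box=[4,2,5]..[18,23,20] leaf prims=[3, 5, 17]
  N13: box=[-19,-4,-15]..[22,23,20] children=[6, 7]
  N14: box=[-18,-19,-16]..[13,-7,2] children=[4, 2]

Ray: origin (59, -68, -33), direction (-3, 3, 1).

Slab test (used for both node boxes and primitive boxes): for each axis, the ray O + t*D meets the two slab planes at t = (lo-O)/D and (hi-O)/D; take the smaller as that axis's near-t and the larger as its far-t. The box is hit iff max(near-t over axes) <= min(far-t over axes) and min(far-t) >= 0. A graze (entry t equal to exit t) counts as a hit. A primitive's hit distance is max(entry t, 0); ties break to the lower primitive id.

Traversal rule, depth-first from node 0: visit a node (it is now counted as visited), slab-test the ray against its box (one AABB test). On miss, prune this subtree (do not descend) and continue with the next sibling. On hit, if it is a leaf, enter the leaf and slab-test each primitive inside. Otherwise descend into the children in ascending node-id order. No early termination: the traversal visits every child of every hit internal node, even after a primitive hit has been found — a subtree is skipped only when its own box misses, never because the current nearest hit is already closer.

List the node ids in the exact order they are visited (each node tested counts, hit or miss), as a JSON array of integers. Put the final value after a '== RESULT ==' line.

Walk:
N0 x:[37/3,26] y:[49/3,91/3] z:[17,54] -> hit [17,26], descend [5, 13]
  N5 x:[41/3,77/3] y:[49/3,64/3] z:[17,54] -> hit [17,64/3], descend [11, 14]
    N11 x:[41/3,64/3] y:[49/3,64/3] z:[30,54] -> miss, prune
    N14 x:[46/3,77/3] y:[49/3,61/3] z:[17,35] -> hit [17,61/3], descend [2, 4]
      N2 x:[46/3,22] y:[49/3,61/3] z:[17,35] -> hit [17,61/3] leaf, test {P10@t=17, P15(miss)}
      N4 x:[64/3,77/3] y:[53/3,58/3] z:[19,31] -> miss, prune
  N13 x:[37/3,26] y:[64/3,91/3] z:[18,53] -> hit [64/3,26], descend [6, 7]
    N6 x:[58/3,26] y:[64/3,89/3] z:[24,47] -> hit [24,26], descend [3, 8]
      N3 x:[23,76/3] y:[64/3,74/3] z:[39,47] -> miss, prune
      N8 x:[58/3,26] y:[74/3,89/3] z:[24,29] -> hit [74/3,26] leaf, test {P11(miss), P14(miss)}
    N7 x:[37/3,59/3] y:[67/3,91/3] z:[18,53] -> miss, prune

Summary -> nodes [0, 5, 11, 14, 2, 4, 13, 6, 3, 8, 7]; box-tests=11; leaf-entries=2; first=P10

== RESULT ==
[0, 5, 11, 14, 2, 4, 13, 6, 3, 8, 7]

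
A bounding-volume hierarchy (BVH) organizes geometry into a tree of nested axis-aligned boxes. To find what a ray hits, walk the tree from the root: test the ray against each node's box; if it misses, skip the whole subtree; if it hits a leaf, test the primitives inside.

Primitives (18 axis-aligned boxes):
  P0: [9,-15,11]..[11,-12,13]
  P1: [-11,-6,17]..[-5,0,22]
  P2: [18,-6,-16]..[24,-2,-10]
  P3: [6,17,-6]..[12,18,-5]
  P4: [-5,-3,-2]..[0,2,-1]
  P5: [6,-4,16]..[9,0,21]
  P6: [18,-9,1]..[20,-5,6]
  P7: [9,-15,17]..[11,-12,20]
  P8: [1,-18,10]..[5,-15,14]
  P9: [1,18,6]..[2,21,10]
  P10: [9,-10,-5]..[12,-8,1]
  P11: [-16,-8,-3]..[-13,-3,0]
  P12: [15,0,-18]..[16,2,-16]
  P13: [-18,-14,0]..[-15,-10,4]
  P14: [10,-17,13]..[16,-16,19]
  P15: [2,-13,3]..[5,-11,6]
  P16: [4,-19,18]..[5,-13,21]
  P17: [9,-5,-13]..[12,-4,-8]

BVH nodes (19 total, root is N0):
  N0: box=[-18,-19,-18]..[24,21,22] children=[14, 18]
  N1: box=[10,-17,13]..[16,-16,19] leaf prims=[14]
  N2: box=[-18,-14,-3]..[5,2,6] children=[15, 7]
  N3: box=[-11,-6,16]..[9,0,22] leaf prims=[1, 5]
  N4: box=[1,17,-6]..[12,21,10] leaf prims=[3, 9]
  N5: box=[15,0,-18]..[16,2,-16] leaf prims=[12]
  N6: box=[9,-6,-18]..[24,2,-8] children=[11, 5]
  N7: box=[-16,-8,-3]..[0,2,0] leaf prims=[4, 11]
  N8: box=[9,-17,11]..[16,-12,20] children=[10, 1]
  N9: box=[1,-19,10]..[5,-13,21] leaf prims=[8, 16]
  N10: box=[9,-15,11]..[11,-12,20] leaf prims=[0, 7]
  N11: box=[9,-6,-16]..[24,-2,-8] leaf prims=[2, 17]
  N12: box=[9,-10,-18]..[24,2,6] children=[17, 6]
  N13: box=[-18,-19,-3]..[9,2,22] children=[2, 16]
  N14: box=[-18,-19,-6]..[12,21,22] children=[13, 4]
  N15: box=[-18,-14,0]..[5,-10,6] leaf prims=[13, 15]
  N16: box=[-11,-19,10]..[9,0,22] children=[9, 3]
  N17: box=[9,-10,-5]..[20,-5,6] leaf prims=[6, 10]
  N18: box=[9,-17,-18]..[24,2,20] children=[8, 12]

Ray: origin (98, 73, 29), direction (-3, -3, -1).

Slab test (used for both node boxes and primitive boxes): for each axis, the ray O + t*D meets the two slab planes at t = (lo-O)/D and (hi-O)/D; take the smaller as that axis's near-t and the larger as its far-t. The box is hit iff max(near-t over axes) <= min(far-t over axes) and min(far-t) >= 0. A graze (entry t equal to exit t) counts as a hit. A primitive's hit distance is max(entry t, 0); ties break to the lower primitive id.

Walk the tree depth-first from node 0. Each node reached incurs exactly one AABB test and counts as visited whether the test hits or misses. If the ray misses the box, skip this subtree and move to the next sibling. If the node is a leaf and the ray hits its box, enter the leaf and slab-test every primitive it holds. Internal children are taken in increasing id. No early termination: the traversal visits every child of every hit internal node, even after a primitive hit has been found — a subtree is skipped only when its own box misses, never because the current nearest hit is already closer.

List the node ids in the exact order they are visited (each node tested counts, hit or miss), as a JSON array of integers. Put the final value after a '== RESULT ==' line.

Walk:
N0 x:[74/3,116/3] y:[52/3,92/3] z:[7,47] -> hit [74/3,92/3], descend [14, 18]
  N14 x:[86/3,116/3] y:[52/3,92/3] z:[7,35] -> hit [86/3,92/3], descend [4, 13]
    N4 x:[86/3,97/3] y:[52/3,56/3] z:[19,35] -> miss, prune
    N13 x:[89/3,116/3] y:[71/3,92/3] z:[7,32] -> hit [89/3,92/3], descend [2, 16]
      N2 x:[31,116/3] y:[71/3,29] z:[23,32] -> miss, prune
      N16 x:[89/3,109/3] y:[73/3,92/3] z:[7,19] -> miss, prune
  N18 x:[74/3,89/3] y:[71/3,30] z:[9,47] -> hit [74/3,89/3], descend [8, 12]
    N8 x:[82/3,89/3] y:[85/3,30] z:[9,18] -> miss, prune
    N12 x:[74/3,89/3] y:[71/3,83/3] z:[23,47] -> hit [74/3,83/3], descend [6, 17]
      N6 x:[74/3,89/3] y:[71/3,79/3] z:[37,47] -> miss, prune
      N17 x:[26,89/3] y:[26,83/3] z:[23,34] -> hit [26,83/3] leaf, test {P6@t=26, P10(miss)}

order=[0, 14, 4, 13, 2, 16, 18, 8, 12, 6, 17]  |boxes|=11  |leaves|=1  hit=P6

== RESULT ==
[0, 14, 4, 13, 2, 16, 18, 8, 12, 6, 17]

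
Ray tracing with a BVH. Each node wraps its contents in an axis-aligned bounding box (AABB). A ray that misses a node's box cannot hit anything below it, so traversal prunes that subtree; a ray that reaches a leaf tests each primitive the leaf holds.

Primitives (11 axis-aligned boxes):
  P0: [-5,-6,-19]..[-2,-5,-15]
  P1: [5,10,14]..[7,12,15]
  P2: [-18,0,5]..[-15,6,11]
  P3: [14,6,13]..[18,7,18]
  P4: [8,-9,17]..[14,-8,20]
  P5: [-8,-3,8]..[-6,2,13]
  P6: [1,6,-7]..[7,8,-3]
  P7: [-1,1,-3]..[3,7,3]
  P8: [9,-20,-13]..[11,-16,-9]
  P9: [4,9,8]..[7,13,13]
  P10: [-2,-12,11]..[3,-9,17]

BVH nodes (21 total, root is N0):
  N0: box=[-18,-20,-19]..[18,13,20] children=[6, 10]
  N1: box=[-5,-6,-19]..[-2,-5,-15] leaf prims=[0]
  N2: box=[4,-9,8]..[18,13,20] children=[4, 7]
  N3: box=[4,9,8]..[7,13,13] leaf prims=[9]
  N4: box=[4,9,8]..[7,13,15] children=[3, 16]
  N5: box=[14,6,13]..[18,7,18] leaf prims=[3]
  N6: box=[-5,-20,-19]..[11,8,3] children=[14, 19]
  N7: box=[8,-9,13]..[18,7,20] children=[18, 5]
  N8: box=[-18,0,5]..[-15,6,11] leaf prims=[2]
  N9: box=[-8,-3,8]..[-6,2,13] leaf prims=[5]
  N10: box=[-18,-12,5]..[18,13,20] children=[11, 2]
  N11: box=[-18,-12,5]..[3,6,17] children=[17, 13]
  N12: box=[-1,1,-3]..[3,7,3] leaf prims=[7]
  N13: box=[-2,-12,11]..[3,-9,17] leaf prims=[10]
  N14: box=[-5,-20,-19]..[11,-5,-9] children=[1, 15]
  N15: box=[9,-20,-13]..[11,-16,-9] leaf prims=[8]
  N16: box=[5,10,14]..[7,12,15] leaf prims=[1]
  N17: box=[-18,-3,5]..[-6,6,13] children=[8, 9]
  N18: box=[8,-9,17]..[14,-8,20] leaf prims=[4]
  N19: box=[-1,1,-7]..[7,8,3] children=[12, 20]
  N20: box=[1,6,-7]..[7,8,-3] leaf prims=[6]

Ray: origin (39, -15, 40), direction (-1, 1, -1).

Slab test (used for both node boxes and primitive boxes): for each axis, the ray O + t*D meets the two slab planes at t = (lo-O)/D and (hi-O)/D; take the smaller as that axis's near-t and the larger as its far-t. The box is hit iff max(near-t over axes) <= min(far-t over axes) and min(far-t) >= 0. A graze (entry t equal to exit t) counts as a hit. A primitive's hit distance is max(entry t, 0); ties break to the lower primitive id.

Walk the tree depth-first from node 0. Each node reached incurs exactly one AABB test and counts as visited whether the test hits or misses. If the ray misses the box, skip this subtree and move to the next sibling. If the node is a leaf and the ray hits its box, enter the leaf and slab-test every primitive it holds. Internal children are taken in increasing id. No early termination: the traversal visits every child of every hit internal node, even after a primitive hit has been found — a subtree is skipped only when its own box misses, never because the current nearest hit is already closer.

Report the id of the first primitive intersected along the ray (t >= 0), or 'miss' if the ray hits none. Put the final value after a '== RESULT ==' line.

Traverse from the root:
N0 x:[21,57] y:[-5,28] z:[20,59] -> hit [21,28], descend [6, 10]
  N6 x:[28,44] y:[-5,23] z:[37,59] -> miss, prune
  N10 x:[21,57] y:[3,28] z:[20,35] -> hit [21,28], descend [2, 11]
    N2 x:[21,35] y:[6,28] z:[20,32] -> hit [21,28], descend [4, 7]
      N4 x:[32,35] y:[24,28] z:[25,32] -> miss, prune
      N7 x:[21,31] y:[6,22] z:[20,27] -> hit [21,22], descend [5, 18]
        N5 x:[21,25] y:[21,22] z:[22,27] -> hit [22,22] leaf, test {P3@t=22}
        N18 x:[25,31] y:[6,7] z:[20,23] -> miss, prune
    N11 x:[36,57] y:[3,21] z:[23,35] -> miss, prune

Visited [0, 6, 10, 2, 4, 7, 5, 18, 11]. Tests: 9 box, 1 leaf. Nearest: P3.

== RESULT ==
3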